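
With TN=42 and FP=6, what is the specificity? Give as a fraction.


Specificity = TN / (TN + FP) = 42 / 48 = 7/8.

7/8


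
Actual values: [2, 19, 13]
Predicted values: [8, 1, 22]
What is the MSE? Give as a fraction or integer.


MSE = (1/3) * ((2-8)^2=36 + (19-1)^2=324 + (13-22)^2=81). Sum = 441. MSE = 147.

147


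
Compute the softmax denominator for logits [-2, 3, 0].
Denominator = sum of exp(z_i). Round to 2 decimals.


Denom = e^-2=0.1353 + e^3=20.0855 + e^0=1.0000. Sum = 21.2208, which rounds to 21.22.

21.22


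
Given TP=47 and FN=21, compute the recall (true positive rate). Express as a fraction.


Recall = TP / (TP + FN) = 47 / 68 = 47/68.

47/68


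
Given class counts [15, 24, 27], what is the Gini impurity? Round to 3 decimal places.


Total = 66. Proportions: 15/66, 24/66, 27/66. sum(p_i^2) = 0.3512. Gini = 1 - 0.3512 = 0.6488, which rounds to 0.649.

0.649


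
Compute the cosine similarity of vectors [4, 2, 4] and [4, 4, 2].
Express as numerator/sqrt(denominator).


dot = 32. |a|^2 = 36, |b|^2 = 36. cos = 32/sqrt(1296).

32/sqrt(1296)


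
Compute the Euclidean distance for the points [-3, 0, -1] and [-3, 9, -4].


d = sqrt(sum of squared differences). (-3--3)^2=0, (0-9)^2=81, (-1--4)^2=9. Sum = 90.

sqrt(90)


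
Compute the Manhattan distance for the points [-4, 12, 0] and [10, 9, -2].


d = sum of absolute differences: |-4-10|=14 + |12-9|=3 + |0--2|=2 = 19.

19


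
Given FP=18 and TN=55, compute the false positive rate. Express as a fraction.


FPR = FP / (FP + TN) = 18 / 73 = 18/73.

18/73


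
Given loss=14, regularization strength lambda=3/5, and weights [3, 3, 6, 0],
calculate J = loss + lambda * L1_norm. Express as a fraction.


L1 norm = sum(|w|) = 12. J = 14 + 3/5 * 12 = 106/5.

106/5


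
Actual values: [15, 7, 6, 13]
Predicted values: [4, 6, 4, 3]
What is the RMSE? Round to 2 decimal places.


MSE = 56.5000. RMSE = sqrt(56.5000) = 7.52.

7.52


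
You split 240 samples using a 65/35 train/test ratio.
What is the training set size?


Test set = 240 * 35% = 84. Training set = 240 - 84 = 156.

156


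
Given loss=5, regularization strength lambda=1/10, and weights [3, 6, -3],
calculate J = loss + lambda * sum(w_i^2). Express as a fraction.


L2 sq norm = sum(w^2) = 54. J = 5 + 1/10 * 54 = 52/5.

52/5


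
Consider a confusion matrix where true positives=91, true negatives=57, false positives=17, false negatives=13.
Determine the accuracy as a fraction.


Accuracy = (TP + TN) / (TP + TN + FP + FN) = (91 + 57) / 178 = 74/89.

74/89


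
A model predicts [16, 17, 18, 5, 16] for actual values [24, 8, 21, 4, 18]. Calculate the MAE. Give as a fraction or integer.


MAE = (1/5) * (|24-16|=8 + |8-17|=9 + |21-18|=3 + |4-5|=1 + |18-16|=2). Sum = 23. MAE = 23/5.

23/5


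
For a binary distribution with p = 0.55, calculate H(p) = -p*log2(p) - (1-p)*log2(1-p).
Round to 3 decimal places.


H = -0.55*log2(0.55) - 0.45*log2(0.45) = 0.993.

0.993


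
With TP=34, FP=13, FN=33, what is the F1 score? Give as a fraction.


Precision = 34/47 = 34/47. Recall = 34/67 = 34/67. F1 = 2*P*R/(P+R) = 34/57.

34/57


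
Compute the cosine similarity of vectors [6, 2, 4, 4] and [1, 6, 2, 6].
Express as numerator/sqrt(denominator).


dot = 50. |a|^2 = 72, |b|^2 = 77. cos = 50/sqrt(5544).

50/sqrt(5544)


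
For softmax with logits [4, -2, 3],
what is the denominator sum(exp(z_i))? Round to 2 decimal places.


Denom = e^4=54.5982 + e^-2=0.1353 + e^3=20.0855. Sum = 74.8190, which rounds to 74.82.

74.82


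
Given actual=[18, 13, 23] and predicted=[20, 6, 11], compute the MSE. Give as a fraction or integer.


MSE = (1/3) * ((18-20)^2=4 + (13-6)^2=49 + (23-11)^2=144). Sum = 197. MSE = 197/3.

197/3


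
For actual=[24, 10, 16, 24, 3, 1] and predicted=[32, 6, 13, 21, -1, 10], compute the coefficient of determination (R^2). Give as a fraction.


Mean(y) = 13. SS_res = 195. SS_tot = 504. R^2 = 1 - 195/(504) = 103/168.

103/168


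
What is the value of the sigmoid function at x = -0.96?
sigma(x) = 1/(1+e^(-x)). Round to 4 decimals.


sigma(-0.96) = 1/(1+e^(0.96)) = 1/(1+2.611696) = 1/3.611696 = 0.2769.

0.2769


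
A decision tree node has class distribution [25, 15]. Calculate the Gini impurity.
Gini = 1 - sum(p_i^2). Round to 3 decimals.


Total = 40. Proportions: 25/40, 15/40. sum(p_i^2) = 0.5312. Gini = 1 - 0.5312 = 0.4688, which rounds to 0.469.

0.469


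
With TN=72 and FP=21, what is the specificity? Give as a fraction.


Specificity = TN / (TN + FP) = 72 / 93 = 24/31.

24/31


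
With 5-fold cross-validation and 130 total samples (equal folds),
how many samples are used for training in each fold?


Each validation fold has 130/5 = 26 samples. Training set = 130 - 26 = 104.

104


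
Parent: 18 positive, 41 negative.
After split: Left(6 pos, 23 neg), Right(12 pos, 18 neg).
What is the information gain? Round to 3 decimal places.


H(parent) = 0.8874. H(left) = 0.7355, H(right) = 0.9710. Weighted = (29/59)*0.7355 + (30/59)*0.9710 = 0.8552. IG = 0.8874 - 0.8552 = 0.0322, which rounds to 0.032.

0.032


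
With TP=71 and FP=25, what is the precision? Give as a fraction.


Precision = TP / (TP + FP) = 71 / 96 = 71/96.

71/96


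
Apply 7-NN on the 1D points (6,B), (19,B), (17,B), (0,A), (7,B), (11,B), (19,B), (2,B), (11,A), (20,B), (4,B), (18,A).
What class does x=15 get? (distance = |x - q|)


Distances: |6-15|=9, |19-15|=4, |17-15|=2, |0-15|=15, |7-15|=8, |11-15|=4, |19-15|=4, |2-15|=13, |11-15|=4, |20-15|=5, |4-15|=11, |18-15|=3. 7 nearest: (17,B), (18,A), (11,A), (19,B), (11,B), (19,B), (20,B). Counts: {'B': 5, 'A': 2}. Majority class: B.

B


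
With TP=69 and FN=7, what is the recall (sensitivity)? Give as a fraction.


Recall = TP / (TP + FN) = 69 / 76 = 69/76.

69/76


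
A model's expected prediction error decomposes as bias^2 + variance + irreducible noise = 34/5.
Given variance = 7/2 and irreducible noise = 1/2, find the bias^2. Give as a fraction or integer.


Total error = bias^2 + variance + irreducible noise. So bias^2 = 34/5 - 7/2 - 1/2 = 14/5.

14/5


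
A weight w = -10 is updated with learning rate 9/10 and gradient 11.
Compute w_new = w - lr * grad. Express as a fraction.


w_new = -10 - 9/10 * 11 = -10 - 99/10 = -199/10.

-199/10


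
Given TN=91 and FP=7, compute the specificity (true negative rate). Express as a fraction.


Specificity = TN / (TN + FP) = 91 / 98 = 13/14.

13/14


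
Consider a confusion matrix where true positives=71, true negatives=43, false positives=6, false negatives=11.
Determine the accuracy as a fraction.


Accuracy = (TP + TN) / (TP + TN + FP + FN) = (71 + 43) / 131 = 114/131.

114/131


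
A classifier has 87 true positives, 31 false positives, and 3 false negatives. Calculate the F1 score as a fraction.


Precision = 87/118 = 87/118. Recall = 87/90 = 29/30. F1 = 2*P*R/(P+R) = 87/104.

87/104


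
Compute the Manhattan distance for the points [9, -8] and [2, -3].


d = sum of absolute differences: |9-2|=7 + |-8--3|=5 = 12.

12


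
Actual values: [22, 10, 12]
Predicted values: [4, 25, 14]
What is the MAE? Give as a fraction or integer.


MAE = (1/3) * (|22-4|=18 + |10-25|=15 + |12-14|=2). Sum = 35. MAE = 35/3.

35/3


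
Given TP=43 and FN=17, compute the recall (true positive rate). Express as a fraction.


Recall = TP / (TP + FN) = 43 / 60 = 43/60.

43/60


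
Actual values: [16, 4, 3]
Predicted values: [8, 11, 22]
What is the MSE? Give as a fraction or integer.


MSE = (1/3) * ((16-8)^2=64 + (4-11)^2=49 + (3-22)^2=361). Sum = 474. MSE = 158.

158


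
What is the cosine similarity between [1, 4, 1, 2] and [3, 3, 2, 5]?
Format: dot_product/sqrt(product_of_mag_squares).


dot = 27. |a|^2 = 22, |b|^2 = 47. cos = 27/sqrt(1034).

27/sqrt(1034)


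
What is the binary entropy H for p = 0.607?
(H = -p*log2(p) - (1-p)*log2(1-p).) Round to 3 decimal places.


H = -0.607*log2(0.607) - 0.393*log2(0.393) = 0.967.

0.967


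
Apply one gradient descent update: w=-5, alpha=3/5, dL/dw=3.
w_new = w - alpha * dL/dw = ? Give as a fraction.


w_new = -5 - 3/5 * 3 = -5 - 9/5 = -34/5.

-34/5


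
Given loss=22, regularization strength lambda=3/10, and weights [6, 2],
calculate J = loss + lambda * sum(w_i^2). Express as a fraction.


L2 sq norm = sum(w^2) = 40. J = 22 + 3/10 * 40 = 34.

34


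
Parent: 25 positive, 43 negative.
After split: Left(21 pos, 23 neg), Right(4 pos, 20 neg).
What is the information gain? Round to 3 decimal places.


H(parent) = 0.9488. H(left) = 0.9985, H(right) = 0.6500. Weighted = (44/68)*0.9985 + (24/68)*0.6500 = 0.8755. IG = 0.9488 - 0.8755 = 0.0733, which rounds to 0.073.

0.073


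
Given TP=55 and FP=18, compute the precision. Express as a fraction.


Precision = TP / (TP + FP) = 55 / 73 = 55/73.

55/73


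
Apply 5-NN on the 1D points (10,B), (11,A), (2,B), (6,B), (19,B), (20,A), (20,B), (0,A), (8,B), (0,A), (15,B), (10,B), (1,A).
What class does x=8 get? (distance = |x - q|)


Distances: |10-8|=2, |11-8|=3, |2-8|=6, |6-8|=2, |19-8|=11, |20-8|=12, |20-8|=12, |0-8|=8, |8-8|=0, |0-8|=8, |15-8|=7, |10-8|=2, |1-8|=7. 5 nearest: (8,B), (10,B), (6,B), (10,B), (11,A). Counts: {'B': 4, 'A': 1}. Majority class: B.

B


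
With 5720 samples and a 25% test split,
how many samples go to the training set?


Test set = 5720 * 25% = 1430. Training set = 5720 - 1430 = 4290.

4290


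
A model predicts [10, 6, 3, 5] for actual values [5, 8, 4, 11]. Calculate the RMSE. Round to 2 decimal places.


MSE = 16.5000. RMSE = sqrt(16.5000) = 4.06.

4.06


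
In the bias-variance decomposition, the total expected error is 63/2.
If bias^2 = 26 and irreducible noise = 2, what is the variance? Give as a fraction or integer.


Total error = bias^2 + variance + irreducible noise. So variance = 63/2 - 26 - 2 = 7/2.

7/2


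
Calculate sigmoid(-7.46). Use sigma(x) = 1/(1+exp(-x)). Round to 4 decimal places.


sigma(-7.46) = 1/(1+e^(7.46)) = 1/(1+1737.148057) = 1/1738.148057 = 0.0006.

0.0006


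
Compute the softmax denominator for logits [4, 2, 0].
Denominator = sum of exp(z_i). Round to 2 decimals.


Denom = e^4=54.5982 + e^2=7.3891 + e^0=1.0000. Sum = 62.9873, which rounds to 62.99.

62.99


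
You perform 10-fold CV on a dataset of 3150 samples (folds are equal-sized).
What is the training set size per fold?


Each validation fold has 3150/10 = 315 samples. Training set = 3150 - 315 = 2835.

2835


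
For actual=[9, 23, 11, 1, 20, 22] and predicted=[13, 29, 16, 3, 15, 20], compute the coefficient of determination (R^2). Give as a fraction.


Mean(y) = 43/3. SS_res = 110. SS_tot = 1150/3. R^2 = 1 - 110/(1150/3) = 82/115.

82/115


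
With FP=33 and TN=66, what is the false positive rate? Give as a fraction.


FPR = FP / (FP + TN) = 33 / 99 = 1/3.

1/3


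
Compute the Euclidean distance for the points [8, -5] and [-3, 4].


d = sqrt(sum of squared differences). (8--3)^2=121, (-5-4)^2=81. Sum = 202.

sqrt(202)


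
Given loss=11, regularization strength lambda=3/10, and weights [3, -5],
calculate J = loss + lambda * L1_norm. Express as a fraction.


L1 norm = sum(|w|) = 8. J = 11 + 3/10 * 8 = 67/5.

67/5


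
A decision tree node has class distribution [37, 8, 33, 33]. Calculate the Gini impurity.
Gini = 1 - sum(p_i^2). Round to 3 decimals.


Total = 111. Proportions: 37/111, 8/111, 33/111, 33/111. sum(p_i^2) = 0.2931. Gini = 1 - 0.2931 = 0.7069, which rounds to 0.707.

0.707


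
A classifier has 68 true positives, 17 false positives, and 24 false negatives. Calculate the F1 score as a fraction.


Precision = 68/85 = 4/5. Recall = 68/92 = 17/23. F1 = 2*P*R/(P+R) = 136/177.

136/177


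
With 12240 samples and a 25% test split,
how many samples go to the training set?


Test set = 12240 * 25% = 3060. Training set = 12240 - 3060 = 9180.

9180


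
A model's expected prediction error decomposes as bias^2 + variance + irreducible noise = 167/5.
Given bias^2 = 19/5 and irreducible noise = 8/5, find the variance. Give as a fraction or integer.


Total error = bias^2 + variance + irreducible noise. So variance = 167/5 - 19/5 - 8/5 = 28.

28


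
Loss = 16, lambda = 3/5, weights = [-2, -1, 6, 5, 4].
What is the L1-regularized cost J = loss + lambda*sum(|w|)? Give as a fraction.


L1 norm = sum(|w|) = 18. J = 16 + 3/5 * 18 = 134/5.

134/5


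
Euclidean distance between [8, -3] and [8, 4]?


d = sqrt(sum of squared differences). (8-8)^2=0, (-3-4)^2=49. Sum = 49.

7


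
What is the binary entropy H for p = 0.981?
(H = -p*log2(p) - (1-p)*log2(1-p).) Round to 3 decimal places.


H = -0.981*log2(0.981) - 0.019*log2(0.019) = 0.136.

0.136


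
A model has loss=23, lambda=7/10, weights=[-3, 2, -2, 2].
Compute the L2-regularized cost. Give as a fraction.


L2 sq norm = sum(w^2) = 21. J = 23 + 7/10 * 21 = 377/10.

377/10


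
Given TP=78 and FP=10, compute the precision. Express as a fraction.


Precision = TP / (TP + FP) = 78 / 88 = 39/44.

39/44


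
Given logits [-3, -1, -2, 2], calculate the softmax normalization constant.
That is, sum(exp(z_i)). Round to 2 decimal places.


Denom = e^-3=0.0498 + e^-1=0.3679 + e^-2=0.1353 + e^2=7.3891. Sum = 7.9421, which rounds to 7.94.

7.94


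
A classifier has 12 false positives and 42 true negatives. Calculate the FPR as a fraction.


FPR = FP / (FP + TN) = 12 / 54 = 2/9.

2/9


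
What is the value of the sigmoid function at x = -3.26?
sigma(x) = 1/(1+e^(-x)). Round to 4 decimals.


sigma(-3.26) = 1/(1+e^(3.26)) = 1/(1+26.049537) = 1/27.049537 = 0.0370.

0.0370


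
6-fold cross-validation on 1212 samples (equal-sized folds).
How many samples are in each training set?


Each validation fold has 1212/6 = 202 samples. Training set = 1212 - 202 = 1010.

1010


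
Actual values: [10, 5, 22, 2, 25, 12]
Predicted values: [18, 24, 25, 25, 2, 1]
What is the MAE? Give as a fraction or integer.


MAE = (1/6) * (|10-18|=8 + |5-24|=19 + |22-25|=3 + |2-25|=23 + |25-2|=23 + |12-1|=11). Sum = 87. MAE = 29/2.

29/2


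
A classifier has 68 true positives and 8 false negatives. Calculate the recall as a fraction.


Recall = TP / (TP + FN) = 68 / 76 = 17/19.

17/19


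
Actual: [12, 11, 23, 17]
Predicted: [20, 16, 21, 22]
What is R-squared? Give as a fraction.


Mean(y) = 63/4. SS_res = 118. SS_tot = 363/4. R^2 = 1 - 118/(363/4) = -109/363.

-109/363


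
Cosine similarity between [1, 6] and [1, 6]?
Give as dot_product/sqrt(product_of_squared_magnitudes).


dot = 37. |a|^2 = 37, |b|^2 = 37. cos = 37/sqrt(1369).

37/sqrt(1369)


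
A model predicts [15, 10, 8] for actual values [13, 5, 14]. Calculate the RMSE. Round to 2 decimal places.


MSE = 21.6667. RMSE = sqrt(21.6667) = 4.65.

4.65


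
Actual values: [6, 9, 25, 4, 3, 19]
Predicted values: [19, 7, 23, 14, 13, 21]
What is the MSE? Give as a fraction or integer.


MSE = (1/6) * ((6-19)^2=169 + (9-7)^2=4 + (25-23)^2=4 + (4-14)^2=100 + (3-13)^2=100 + (19-21)^2=4). Sum = 381. MSE = 127/2.

127/2


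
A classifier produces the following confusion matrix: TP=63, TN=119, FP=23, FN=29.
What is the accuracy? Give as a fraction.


Accuracy = (TP + TN) / (TP + TN + FP + FN) = (63 + 119) / 234 = 7/9.

7/9


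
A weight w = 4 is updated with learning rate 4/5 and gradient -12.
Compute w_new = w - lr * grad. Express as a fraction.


w_new = 4 - 4/5 * -12 = 4 - -48/5 = 68/5.

68/5


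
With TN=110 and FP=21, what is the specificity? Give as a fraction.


Specificity = TN / (TN + FP) = 110 / 131 = 110/131.

110/131


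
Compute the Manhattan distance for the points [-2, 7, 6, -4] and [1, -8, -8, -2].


d = sum of absolute differences: |-2-1|=3 + |7--8|=15 + |6--8|=14 + |-4--2|=2 = 34.

34


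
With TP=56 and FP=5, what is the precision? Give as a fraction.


Precision = TP / (TP + FP) = 56 / 61 = 56/61.

56/61


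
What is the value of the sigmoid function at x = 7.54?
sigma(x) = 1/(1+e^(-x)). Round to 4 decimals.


sigma(7.54) = 1/(1+e^(-7.54)) = 1/(1+0.000531) = 1/1.000531 = 0.9995.

0.9995


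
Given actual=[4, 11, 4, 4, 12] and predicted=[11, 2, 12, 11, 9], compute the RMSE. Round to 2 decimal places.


MSE = 50.4000. RMSE = sqrt(50.4000) = 7.10.

7.10


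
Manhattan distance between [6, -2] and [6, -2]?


d = sum of absolute differences: |6-6|=0 + |-2--2|=0 = 0.

0


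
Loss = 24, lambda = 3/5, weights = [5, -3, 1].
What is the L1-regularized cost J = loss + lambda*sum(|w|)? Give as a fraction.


L1 norm = sum(|w|) = 9. J = 24 + 3/5 * 9 = 147/5.

147/5


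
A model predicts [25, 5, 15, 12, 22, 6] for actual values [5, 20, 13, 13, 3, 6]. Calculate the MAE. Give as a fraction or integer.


MAE = (1/6) * (|5-25|=20 + |20-5|=15 + |13-15|=2 + |13-12|=1 + |3-22|=19 + |6-6|=0). Sum = 57. MAE = 19/2.

19/2


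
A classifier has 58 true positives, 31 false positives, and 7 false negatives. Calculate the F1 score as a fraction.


Precision = 58/89 = 58/89. Recall = 58/65 = 58/65. F1 = 2*P*R/(P+R) = 58/77.

58/77


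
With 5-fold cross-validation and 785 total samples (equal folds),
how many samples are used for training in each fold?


Each validation fold has 785/5 = 157 samples. Training set = 785 - 157 = 628.

628


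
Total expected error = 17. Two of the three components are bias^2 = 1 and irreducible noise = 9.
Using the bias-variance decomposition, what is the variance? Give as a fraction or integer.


Total error = bias^2 + variance + irreducible noise. So variance = 17 - 1 - 9 = 7.

7


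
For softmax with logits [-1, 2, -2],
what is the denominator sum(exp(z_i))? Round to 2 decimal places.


Denom = e^-1=0.3679 + e^2=7.3891 + e^-2=0.1353. Sum = 7.8923, which rounds to 7.89.

7.89


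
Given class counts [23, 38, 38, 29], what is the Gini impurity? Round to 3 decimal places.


Total = 128. Proportions: 23/128, 38/128, 38/128, 29/128. sum(p_i^2) = 0.2599. Gini = 1 - 0.2599 = 0.7401, which rounds to 0.740.

0.740


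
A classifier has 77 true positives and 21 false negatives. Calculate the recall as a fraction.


Recall = TP / (TP + FN) = 77 / 98 = 11/14.

11/14


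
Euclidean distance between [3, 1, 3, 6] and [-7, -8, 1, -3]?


d = sqrt(sum of squared differences). (3--7)^2=100, (1--8)^2=81, (3-1)^2=4, (6--3)^2=81. Sum = 266.

sqrt(266)


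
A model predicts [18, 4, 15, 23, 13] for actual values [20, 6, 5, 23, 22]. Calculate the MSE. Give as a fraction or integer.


MSE = (1/5) * ((20-18)^2=4 + (6-4)^2=4 + (5-15)^2=100 + (23-23)^2=0 + (22-13)^2=81). Sum = 189. MSE = 189/5.

189/5


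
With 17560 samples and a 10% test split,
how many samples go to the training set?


Test set = 17560 * 10% = 1756. Training set = 17560 - 1756 = 15804.

15804


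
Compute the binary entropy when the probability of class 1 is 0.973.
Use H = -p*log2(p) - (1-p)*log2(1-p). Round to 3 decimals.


H = -0.973*log2(0.973) - 0.027*log2(0.027) = 0.179.

0.179


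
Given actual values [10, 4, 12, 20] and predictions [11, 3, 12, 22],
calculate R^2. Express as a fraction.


Mean(y) = 23/2. SS_res = 6. SS_tot = 131. R^2 = 1 - 6/(131) = 125/131.

125/131


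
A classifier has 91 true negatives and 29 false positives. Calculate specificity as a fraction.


Specificity = TN / (TN + FP) = 91 / 120 = 91/120.

91/120


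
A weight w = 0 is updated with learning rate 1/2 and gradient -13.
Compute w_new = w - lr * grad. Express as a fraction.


w_new = 0 - 1/2 * -13 = 0 - -13/2 = 13/2.

13/2


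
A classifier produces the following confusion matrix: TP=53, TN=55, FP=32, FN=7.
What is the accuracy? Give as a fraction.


Accuracy = (TP + TN) / (TP + TN + FP + FN) = (53 + 55) / 147 = 36/49.

36/49


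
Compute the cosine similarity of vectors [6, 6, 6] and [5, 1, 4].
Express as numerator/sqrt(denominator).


dot = 60. |a|^2 = 108, |b|^2 = 42. cos = 60/sqrt(4536).

60/sqrt(4536)


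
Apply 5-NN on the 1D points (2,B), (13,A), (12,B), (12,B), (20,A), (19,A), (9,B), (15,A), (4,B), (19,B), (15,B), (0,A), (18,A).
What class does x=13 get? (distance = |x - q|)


Distances: |2-13|=11, |13-13|=0, |12-13|=1, |12-13|=1, |20-13|=7, |19-13|=6, |9-13|=4, |15-13|=2, |4-13|=9, |19-13|=6, |15-13|=2, |0-13|=13, |18-13|=5. 5 nearest: (13,A), (12,B), (12,B), (15,A), (15,B). Counts: {'A': 2, 'B': 3}. Majority class: B.

B


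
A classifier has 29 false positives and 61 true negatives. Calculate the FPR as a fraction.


FPR = FP / (FP + TN) = 29 / 90 = 29/90.

29/90


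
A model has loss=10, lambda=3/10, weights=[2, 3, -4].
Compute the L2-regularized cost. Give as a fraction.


L2 sq norm = sum(w^2) = 29. J = 10 + 3/10 * 29 = 187/10.

187/10


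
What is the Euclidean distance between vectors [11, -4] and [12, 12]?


d = sqrt(sum of squared differences). (11-12)^2=1, (-4-12)^2=256. Sum = 257.

sqrt(257)


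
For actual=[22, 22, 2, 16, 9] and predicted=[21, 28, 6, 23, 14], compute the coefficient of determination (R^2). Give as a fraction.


Mean(y) = 71/5. SS_res = 127. SS_tot = 1504/5. R^2 = 1 - 127/(1504/5) = 869/1504.

869/1504


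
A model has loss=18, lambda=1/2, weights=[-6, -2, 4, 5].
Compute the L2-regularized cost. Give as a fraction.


L2 sq norm = sum(w^2) = 81. J = 18 + 1/2 * 81 = 117/2.

117/2


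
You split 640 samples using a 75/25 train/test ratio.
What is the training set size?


Test set = 640 * 25% = 160. Training set = 640 - 160 = 480.

480


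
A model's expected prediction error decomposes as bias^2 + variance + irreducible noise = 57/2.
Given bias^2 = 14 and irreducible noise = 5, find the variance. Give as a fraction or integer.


Total error = bias^2 + variance + irreducible noise. So variance = 57/2 - 14 - 5 = 19/2.

19/2


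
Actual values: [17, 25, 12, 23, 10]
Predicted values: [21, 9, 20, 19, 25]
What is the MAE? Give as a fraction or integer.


MAE = (1/5) * (|17-21|=4 + |25-9|=16 + |12-20|=8 + |23-19|=4 + |10-25|=15). Sum = 47. MAE = 47/5.

47/5


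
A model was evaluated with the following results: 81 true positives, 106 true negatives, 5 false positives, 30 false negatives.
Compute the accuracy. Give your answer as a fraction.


Accuracy = (TP + TN) / (TP + TN + FP + FN) = (81 + 106) / 222 = 187/222.

187/222


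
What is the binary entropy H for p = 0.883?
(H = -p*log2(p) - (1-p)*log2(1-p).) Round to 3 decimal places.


H = -0.883*log2(0.883) - 0.117*log2(0.117) = 0.521.

0.521


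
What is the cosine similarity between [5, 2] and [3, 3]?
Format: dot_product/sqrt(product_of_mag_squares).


dot = 21. |a|^2 = 29, |b|^2 = 18. cos = 21/sqrt(522).

21/sqrt(522)


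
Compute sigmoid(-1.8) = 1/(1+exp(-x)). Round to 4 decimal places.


sigma(-1.8) = 1/(1+e^(1.8)) = 1/(1+6.049647) = 1/7.049647 = 0.1419.

0.1419


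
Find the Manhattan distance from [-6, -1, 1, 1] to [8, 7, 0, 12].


d = sum of absolute differences: |-6-8|=14 + |-1-7|=8 + |1-0|=1 + |1-12|=11 = 34.

34


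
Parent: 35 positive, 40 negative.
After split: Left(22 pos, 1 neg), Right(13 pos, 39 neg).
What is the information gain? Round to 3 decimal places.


H(parent) = 0.9968. H(left) = 0.2580, H(right) = 0.8113. Weighted = (23/75)*0.2580 + (52/75)*0.8113 = 0.6416. IG = 0.9968 - 0.6416 = 0.3552, which rounds to 0.355.

0.355


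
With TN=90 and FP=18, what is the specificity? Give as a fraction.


Specificity = TN / (TN + FP) = 90 / 108 = 5/6.

5/6


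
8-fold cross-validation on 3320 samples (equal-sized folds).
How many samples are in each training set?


Each validation fold has 3320/8 = 415 samples. Training set = 3320 - 415 = 2905.

2905


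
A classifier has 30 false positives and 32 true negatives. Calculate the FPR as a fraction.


FPR = FP / (FP + TN) = 30 / 62 = 15/31.

15/31


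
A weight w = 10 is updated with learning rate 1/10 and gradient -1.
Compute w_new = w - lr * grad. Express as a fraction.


w_new = 10 - 1/10 * -1 = 10 - -1/10 = 101/10.

101/10


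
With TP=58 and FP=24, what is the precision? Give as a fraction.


Precision = TP / (TP + FP) = 58 / 82 = 29/41.

29/41


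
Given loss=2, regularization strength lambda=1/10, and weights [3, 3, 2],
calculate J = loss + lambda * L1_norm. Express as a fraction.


L1 norm = sum(|w|) = 8. J = 2 + 1/10 * 8 = 14/5.

14/5


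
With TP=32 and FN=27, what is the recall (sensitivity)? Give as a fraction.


Recall = TP / (TP + FN) = 32 / 59 = 32/59.

32/59


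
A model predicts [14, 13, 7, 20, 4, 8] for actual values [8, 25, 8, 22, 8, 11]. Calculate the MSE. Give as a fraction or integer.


MSE = (1/6) * ((8-14)^2=36 + (25-13)^2=144 + (8-7)^2=1 + (22-20)^2=4 + (8-4)^2=16 + (11-8)^2=9). Sum = 210. MSE = 35.

35


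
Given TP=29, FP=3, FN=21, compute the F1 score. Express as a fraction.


Precision = 29/32 = 29/32. Recall = 29/50 = 29/50. F1 = 2*P*R/(P+R) = 29/41.

29/41


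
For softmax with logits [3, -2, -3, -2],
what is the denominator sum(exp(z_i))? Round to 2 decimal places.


Denom = e^3=20.0855 + e^-2=0.1353 + e^-3=0.0498 + e^-2=0.1353. Sum = 20.4059, which rounds to 20.41.

20.41


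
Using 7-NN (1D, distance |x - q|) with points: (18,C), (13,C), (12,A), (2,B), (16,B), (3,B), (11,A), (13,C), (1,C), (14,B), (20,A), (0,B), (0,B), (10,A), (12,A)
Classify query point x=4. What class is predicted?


Distances: |18-4|=14, |13-4|=9, |12-4|=8, |2-4|=2, |16-4|=12, |3-4|=1, |11-4|=7, |13-4|=9, |1-4|=3, |14-4|=10, |20-4|=16, |0-4|=4, |0-4|=4, |10-4|=6, |12-4|=8. 7 nearest: (3,B), (2,B), (1,C), (0,B), (0,B), (10,A), (11,A). Counts: {'B': 4, 'C': 1, 'A': 2}. Majority class: B.

B


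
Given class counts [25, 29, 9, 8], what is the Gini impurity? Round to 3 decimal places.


Total = 71. Proportions: 25/71, 29/71, 9/71, 8/71. sum(p_i^2) = 0.3196. Gini = 1 - 0.3196 = 0.6804, which rounds to 0.680.

0.680


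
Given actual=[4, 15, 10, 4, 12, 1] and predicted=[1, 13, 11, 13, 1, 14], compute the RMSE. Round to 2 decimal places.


MSE = 64.1667. RMSE = sqrt(64.1667) = 8.01.

8.01


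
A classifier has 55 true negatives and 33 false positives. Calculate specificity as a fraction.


Specificity = TN / (TN + FP) = 55 / 88 = 5/8.

5/8


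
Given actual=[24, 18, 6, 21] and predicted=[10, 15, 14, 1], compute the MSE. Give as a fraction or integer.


MSE = (1/4) * ((24-10)^2=196 + (18-15)^2=9 + (6-14)^2=64 + (21-1)^2=400). Sum = 669. MSE = 669/4.

669/4


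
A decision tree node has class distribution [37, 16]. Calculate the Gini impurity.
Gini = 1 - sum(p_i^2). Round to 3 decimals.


Total = 53. Proportions: 37/53, 16/53. sum(p_i^2) = 0.5785. Gini = 1 - 0.5785 = 0.4215, which rounds to 0.422.

0.422


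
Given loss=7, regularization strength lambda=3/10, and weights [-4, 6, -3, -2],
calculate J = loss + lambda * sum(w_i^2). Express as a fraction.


L2 sq norm = sum(w^2) = 65. J = 7 + 3/10 * 65 = 53/2.

53/2


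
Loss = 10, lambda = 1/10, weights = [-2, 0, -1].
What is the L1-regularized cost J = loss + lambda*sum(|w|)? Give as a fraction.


L1 norm = sum(|w|) = 3. J = 10 + 1/10 * 3 = 103/10.

103/10


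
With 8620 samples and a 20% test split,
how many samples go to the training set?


Test set = 8620 * 20% = 1724. Training set = 8620 - 1724 = 6896.

6896


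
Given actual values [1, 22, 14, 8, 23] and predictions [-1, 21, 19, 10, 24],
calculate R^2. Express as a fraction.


Mean(y) = 68/5. SS_res = 35. SS_tot = 1746/5. R^2 = 1 - 35/(1746/5) = 1571/1746.

1571/1746


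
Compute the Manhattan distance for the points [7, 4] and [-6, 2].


d = sum of absolute differences: |7--6|=13 + |4-2|=2 = 15.

15


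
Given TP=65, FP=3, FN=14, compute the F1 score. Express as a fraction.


Precision = 65/68 = 65/68. Recall = 65/79 = 65/79. F1 = 2*P*R/(P+R) = 130/147.

130/147


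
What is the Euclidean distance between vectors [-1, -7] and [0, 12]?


d = sqrt(sum of squared differences). (-1-0)^2=1, (-7-12)^2=361. Sum = 362.

sqrt(362)


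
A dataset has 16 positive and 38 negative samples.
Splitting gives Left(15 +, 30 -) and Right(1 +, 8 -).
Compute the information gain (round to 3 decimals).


H(parent) = 0.8767. H(left) = 0.9183, H(right) = 0.5033. Weighted = (45/54)*0.9183 + (9/54)*0.5033 = 0.8491. IG = 0.8767 - 0.8491 = 0.0276, which rounds to 0.028.

0.028


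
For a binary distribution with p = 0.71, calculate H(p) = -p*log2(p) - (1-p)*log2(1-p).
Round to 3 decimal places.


H = -0.71*log2(0.71) - 0.29*log2(0.29) = 0.869.

0.869


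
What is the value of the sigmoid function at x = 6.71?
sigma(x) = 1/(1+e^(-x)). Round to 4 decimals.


sigma(6.71) = 1/(1+e^(-6.71)) = 1/(1+0.001219) = 1/1.001219 = 0.9988.

0.9988


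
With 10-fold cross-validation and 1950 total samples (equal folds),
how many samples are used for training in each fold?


Each validation fold has 1950/10 = 195 samples. Training set = 1950 - 195 = 1755.

1755


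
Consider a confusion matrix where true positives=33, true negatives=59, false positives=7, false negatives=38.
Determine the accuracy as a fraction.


Accuracy = (TP + TN) / (TP + TN + FP + FN) = (33 + 59) / 137 = 92/137.

92/137


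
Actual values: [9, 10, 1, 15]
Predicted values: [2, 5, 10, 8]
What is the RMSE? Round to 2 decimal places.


MSE = 51.0000. RMSE = sqrt(51.0000) = 7.14.

7.14


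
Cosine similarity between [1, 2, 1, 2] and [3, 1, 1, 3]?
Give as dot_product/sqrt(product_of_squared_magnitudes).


dot = 12. |a|^2 = 10, |b|^2 = 20. cos = 12/sqrt(200).

12/sqrt(200)


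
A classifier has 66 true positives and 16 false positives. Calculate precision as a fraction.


Precision = TP / (TP + FP) = 66 / 82 = 33/41.

33/41


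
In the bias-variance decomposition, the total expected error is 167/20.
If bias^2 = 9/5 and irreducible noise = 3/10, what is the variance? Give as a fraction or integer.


Total error = bias^2 + variance + irreducible noise. So variance = 167/20 - 9/5 - 3/10 = 25/4.

25/4


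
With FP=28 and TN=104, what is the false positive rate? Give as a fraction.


FPR = FP / (FP + TN) = 28 / 132 = 7/33.

7/33


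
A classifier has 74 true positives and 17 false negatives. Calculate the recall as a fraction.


Recall = TP / (TP + FN) = 74 / 91 = 74/91.

74/91


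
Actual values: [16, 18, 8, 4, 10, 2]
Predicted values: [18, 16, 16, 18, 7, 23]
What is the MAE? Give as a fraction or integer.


MAE = (1/6) * (|16-18|=2 + |18-16|=2 + |8-16|=8 + |4-18|=14 + |10-7|=3 + |2-23|=21). Sum = 50. MAE = 25/3.

25/3


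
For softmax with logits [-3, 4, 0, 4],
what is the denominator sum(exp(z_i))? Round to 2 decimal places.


Denom = e^-3=0.0498 + e^4=54.5982 + e^0=1.0000 + e^4=54.5982. Sum = 110.2462, which rounds to 110.25.

110.25


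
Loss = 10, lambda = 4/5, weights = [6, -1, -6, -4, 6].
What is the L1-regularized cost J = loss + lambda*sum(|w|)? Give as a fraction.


L1 norm = sum(|w|) = 23. J = 10 + 4/5 * 23 = 142/5.

142/5


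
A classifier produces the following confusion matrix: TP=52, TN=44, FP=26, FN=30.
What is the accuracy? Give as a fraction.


Accuracy = (TP + TN) / (TP + TN + FP + FN) = (52 + 44) / 152 = 12/19.

12/19


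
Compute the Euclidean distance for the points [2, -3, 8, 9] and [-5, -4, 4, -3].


d = sqrt(sum of squared differences). (2--5)^2=49, (-3--4)^2=1, (8-4)^2=16, (9--3)^2=144. Sum = 210.

sqrt(210)


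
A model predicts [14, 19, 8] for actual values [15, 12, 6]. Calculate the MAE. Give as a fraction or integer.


MAE = (1/3) * (|15-14|=1 + |12-19|=7 + |6-8|=2). Sum = 10. MAE = 10/3.

10/3


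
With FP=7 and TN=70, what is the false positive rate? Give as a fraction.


FPR = FP / (FP + TN) = 7 / 77 = 1/11.

1/11


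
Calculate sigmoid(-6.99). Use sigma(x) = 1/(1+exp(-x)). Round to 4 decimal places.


sigma(-6.99) = 1/(1+e^(6.99)) = 1/(1+1085.721476) = 1/1086.721476 = 0.0009.

0.0009


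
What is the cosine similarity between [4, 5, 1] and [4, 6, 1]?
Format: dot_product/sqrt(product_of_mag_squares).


dot = 47. |a|^2 = 42, |b|^2 = 53. cos = 47/sqrt(2226).

47/sqrt(2226)


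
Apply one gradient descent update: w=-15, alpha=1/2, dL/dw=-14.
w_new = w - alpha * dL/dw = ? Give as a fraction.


w_new = -15 - 1/2 * -14 = -15 - -7 = -8.

-8


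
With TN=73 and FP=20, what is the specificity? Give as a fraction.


Specificity = TN / (TN + FP) = 73 / 93 = 73/93.

73/93


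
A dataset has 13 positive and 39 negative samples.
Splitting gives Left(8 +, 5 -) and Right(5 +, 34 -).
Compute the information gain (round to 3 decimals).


H(parent) = 0.8113. H(left) = 0.9612, H(right) = 0.5525. Weighted = (13/52)*0.9612 + (39/52)*0.5525 = 0.6547. IG = 0.8113 - 0.6547 = 0.1566, which rounds to 0.157.

0.157


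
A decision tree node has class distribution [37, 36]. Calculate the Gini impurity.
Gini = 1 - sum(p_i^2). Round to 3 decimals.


Total = 73. Proportions: 37/73, 36/73. sum(p_i^2) = 0.5001. Gini = 1 - 0.5001 = 0.4999, which rounds to 0.500.

0.500


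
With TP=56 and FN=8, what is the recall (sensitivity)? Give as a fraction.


Recall = TP / (TP + FN) = 56 / 64 = 7/8.

7/8


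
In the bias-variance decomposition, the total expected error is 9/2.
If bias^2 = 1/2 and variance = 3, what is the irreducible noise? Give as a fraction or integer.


Total error = bias^2 + variance + irreducible noise. So irreducible noise = 9/2 - 1/2 - 3 = 1.

1


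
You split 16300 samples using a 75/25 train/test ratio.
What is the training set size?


Test set = 16300 * 25% = 4075. Training set = 16300 - 4075 = 12225.

12225


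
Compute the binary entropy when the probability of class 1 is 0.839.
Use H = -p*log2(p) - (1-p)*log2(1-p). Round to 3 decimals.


H = -0.839*log2(0.839) - 0.161*log2(0.161) = 0.637.

0.637


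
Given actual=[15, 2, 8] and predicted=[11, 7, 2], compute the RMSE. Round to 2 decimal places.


MSE = 25.6667. RMSE = sqrt(25.6667) = 5.07.

5.07


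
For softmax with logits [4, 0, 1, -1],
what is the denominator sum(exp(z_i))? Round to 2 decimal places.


Denom = e^4=54.5982 + e^0=1.0000 + e^1=2.7183 + e^-1=0.3679. Sum = 58.6844, which rounds to 58.68.

58.68


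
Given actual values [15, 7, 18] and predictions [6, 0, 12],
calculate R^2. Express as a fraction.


Mean(y) = 40/3. SS_res = 166. SS_tot = 194/3. R^2 = 1 - 166/(194/3) = -152/97.

-152/97


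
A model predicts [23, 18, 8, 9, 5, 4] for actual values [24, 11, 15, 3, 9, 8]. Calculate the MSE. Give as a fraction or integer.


MSE = (1/6) * ((24-23)^2=1 + (11-18)^2=49 + (15-8)^2=49 + (3-9)^2=36 + (9-5)^2=16 + (8-4)^2=16). Sum = 167. MSE = 167/6.

167/6


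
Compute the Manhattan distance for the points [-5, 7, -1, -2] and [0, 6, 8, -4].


d = sum of absolute differences: |-5-0|=5 + |7-6|=1 + |-1-8|=9 + |-2--4|=2 = 17.

17


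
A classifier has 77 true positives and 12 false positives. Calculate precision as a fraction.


Precision = TP / (TP + FP) = 77 / 89 = 77/89.

77/89


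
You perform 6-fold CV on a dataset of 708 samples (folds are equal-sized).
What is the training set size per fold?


Each validation fold has 708/6 = 118 samples. Training set = 708 - 118 = 590.

590


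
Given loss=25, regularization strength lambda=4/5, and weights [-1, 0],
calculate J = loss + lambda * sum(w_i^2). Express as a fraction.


L2 sq norm = sum(w^2) = 1. J = 25 + 4/5 * 1 = 129/5.

129/5


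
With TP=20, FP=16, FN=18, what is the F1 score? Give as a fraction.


Precision = 20/36 = 5/9. Recall = 20/38 = 10/19. F1 = 2*P*R/(P+R) = 20/37.

20/37


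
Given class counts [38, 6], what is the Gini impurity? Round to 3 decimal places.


Total = 44. Proportions: 38/44, 6/44. sum(p_i^2) = 0.7645. Gini = 1 - 0.7645 = 0.2355, which rounds to 0.236.

0.236


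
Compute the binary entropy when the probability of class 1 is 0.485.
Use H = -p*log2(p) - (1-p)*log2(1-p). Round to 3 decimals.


H = -0.485*log2(0.485) - 0.515*log2(0.515) = 0.999.

0.999


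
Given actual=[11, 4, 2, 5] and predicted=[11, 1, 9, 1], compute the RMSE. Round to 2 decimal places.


MSE = 18.5000. RMSE = sqrt(18.5000) = 4.30.

4.30


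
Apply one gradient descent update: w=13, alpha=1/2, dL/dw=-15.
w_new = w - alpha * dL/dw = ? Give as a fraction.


w_new = 13 - 1/2 * -15 = 13 - -15/2 = 41/2.

41/2


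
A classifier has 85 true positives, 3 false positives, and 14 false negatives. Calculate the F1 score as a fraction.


Precision = 85/88 = 85/88. Recall = 85/99 = 85/99. F1 = 2*P*R/(P+R) = 10/11.

10/11


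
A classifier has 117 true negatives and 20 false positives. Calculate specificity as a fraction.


Specificity = TN / (TN + FP) = 117 / 137 = 117/137.

117/137


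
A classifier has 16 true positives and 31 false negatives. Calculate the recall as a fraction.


Recall = TP / (TP + FN) = 16 / 47 = 16/47.

16/47


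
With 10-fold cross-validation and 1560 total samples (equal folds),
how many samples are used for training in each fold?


Each validation fold has 1560/10 = 156 samples. Training set = 1560 - 156 = 1404.

1404


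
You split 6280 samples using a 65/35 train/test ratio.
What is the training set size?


Test set = 6280 * 35% = 2198. Training set = 6280 - 2198 = 4082.

4082


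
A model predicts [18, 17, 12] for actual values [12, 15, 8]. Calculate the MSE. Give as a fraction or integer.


MSE = (1/3) * ((12-18)^2=36 + (15-17)^2=4 + (8-12)^2=16). Sum = 56. MSE = 56/3.

56/3


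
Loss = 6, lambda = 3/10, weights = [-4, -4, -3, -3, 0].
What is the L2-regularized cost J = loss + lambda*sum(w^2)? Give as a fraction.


L2 sq norm = sum(w^2) = 50. J = 6 + 3/10 * 50 = 21.

21


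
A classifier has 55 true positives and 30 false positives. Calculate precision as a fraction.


Precision = TP / (TP + FP) = 55 / 85 = 11/17.

11/17


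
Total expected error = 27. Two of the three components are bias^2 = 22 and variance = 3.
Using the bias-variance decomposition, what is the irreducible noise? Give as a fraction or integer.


Total error = bias^2 + variance + irreducible noise. So irreducible noise = 27 - 22 - 3 = 2.

2


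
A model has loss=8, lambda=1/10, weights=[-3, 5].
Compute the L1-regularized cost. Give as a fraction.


L1 norm = sum(|w|) = 8. J = 8 + 1/10 * 8 = 44/5.

44/5


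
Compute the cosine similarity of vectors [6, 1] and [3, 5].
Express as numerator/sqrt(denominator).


dot = 23. |a|^2 = 37, |b|^2 = 34. cos = 23/sqrt(1258).

23/sqrt(1258)


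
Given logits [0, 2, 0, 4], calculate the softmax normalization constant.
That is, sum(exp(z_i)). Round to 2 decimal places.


Denom = e^0=1.0000 + e^2=7.3891 + e^0=1.0000 + e^4=54.5982. Sum = 63.9873, which rounds to 63.99.

63.99


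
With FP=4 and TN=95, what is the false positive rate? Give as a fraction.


FPR = FP / (FP + TN) = 4 / 99 = 4/99.

4/99


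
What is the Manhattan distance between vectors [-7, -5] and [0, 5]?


d = sum of absolute differences: |-7-0|=7 + |-5-5|=10 = 17.

17


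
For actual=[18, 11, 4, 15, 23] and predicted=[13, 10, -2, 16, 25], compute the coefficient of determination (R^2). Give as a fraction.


Mean(y) = 71/5. SS_res = 67. SS_tot = 1034/5. R^2 = 1 - 67/(1034/5) = 699/1034.

699/1034


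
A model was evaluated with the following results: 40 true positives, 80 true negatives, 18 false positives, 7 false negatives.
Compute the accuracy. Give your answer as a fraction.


Accuracy = (TP + TN) / (TP + TN + FP + FN) = (40 + 80) / 145 = 24/29.

24/29


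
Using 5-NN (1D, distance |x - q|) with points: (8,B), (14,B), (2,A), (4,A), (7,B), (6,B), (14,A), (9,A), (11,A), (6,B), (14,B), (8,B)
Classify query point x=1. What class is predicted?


Distances: |8-1|=7, |14-1|=13, |2-1|=1, |4-1|=3, |7-1|=6, |6-1|=5, |14-1|=13, |9-1|=8, |11-1|=10, |6-1|=5, |14-1|=13, |8-1|=7. 5 nearest: (2,A), (4,A), (6,B), (6,B), (7,B). Counts: {'A': 2, 'B': 3}. Majority class: B.

B
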